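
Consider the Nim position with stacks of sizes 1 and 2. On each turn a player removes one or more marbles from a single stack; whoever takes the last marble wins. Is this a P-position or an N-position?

N-position

Compute the nim-sum pairwise:
1 XOR 2 = 3
The nim-sum is 3 ≠ 0, so this is an N-position: the player to move can win.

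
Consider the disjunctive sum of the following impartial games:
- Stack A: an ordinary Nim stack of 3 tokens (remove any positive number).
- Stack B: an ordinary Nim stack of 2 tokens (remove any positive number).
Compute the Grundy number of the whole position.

1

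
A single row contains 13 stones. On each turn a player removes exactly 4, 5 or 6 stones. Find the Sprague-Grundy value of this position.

0

Grundy values for subtraction set {4, 5, 6}:
g(0) = mex{} = 0
g(1) = mex{} = 0
g(2) = mex{} = 0
g(3) = mex{} = 0
g(4) = mex{0} = 1
g(5) = mex{0} = 1
g(6) = mex{0} = 1
g(7) = mex{0} = 1
g(8) = mex{0,1} = 2
g(9) = mex{0,1} = 2
g(10) = mex{1} = 0
g(11) = mex{1} = 0
g(12) = mex{1,2} = 0
g(13) = mex{1,2} = 0
So g(13) = 0.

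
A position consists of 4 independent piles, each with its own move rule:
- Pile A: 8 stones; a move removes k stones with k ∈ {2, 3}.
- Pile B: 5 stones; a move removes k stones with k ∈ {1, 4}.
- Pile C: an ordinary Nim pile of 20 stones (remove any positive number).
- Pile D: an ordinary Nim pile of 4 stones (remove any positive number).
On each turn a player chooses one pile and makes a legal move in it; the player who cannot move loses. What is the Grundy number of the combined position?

17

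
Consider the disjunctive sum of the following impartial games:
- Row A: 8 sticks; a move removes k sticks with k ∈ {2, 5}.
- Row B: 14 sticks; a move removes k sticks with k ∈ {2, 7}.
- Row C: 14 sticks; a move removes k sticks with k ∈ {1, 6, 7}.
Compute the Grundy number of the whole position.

0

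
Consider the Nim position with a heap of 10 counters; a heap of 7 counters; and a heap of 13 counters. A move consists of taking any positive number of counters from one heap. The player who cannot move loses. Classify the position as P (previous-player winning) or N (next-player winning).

P-position

Write each in binary and XOR column by column:
  1010  (10)
  0111  (7)
  1101  (13)
  ----
  0000  (0)
The nim-sum is 0, so this is a P-position: the player to move is in a losing position under optimal play.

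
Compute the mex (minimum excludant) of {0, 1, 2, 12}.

The values 0, 1, 2 are all present; 3 is the first non-negative integer missing from the set.

3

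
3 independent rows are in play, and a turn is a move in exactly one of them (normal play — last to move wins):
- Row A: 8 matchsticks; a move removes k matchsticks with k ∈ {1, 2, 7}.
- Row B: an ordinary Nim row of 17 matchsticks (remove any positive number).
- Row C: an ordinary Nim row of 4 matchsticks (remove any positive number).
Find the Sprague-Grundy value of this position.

23

For row A, compute g(0), g(1), … with moves {1, 2, 7}:
g(0) = mex{} = 0
g(1) = mex{0} = 1
g(2) = mex{0,1} = 2
g(3) = mex{1,2} = 0
g(4) = mex{0,2} = 1
g(5) = mex{0,1} = 2
g(6) = mex{1,2} = 0
g(7) = mex{0,2} = 1
g(8) = mex{0,1} = 2
So g(8) = 2.
Row B is a plain Nim row of size 17, so its Grundy value is 17.
Row C is a plain Nim row of size 4, so its Grundy value is 4.
By the Sprague-Grundy theorem, the Grundy value of a sum of independent games is the XOR of the component values.
Combined value = 2 XOR 17 XOR 4 = 23.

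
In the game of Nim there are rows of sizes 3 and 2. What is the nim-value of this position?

1

Nim-sum: 3 XOR 2 = 1.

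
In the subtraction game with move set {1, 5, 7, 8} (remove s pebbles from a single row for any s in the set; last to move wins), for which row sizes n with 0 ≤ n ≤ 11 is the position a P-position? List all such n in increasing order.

0, 2, 4, 6

Grundy values for subtraction set {1, 5, 7, 8}:
g(0) = mex{} = 0
g(1) = mex{0} = 1
g(2) = mex{1} = 0
g(3) = mex{0} = 1
g(4) = mex{1} = 0
g(5) = mex{0} = 1
g(6) = mex{1} = 0
g(7) = mex{0} = 1
g(8) = mex{0,1} = 2
g(9) = mex{0,1,2} = 3
g(10) = mex{0,1,3} = 2
g(11) = mex{0,1,2} = 3
The P-positions (g = 0) in 0..11 are 0, 2, 4, 6.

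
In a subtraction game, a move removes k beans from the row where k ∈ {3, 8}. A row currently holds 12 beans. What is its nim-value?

0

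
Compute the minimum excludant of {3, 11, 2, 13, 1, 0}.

4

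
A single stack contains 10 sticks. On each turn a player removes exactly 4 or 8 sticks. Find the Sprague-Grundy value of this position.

Compute g(0), g(1), … for moves {4, 8}:
k:     0  1  2  3  4  5  6  7  8  9 10
g(k):  0  0  0  0  1  1  1  1  2  2  2
So g(10) = 2.

2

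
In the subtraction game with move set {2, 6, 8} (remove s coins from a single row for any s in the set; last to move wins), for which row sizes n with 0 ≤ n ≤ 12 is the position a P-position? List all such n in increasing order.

0, 1, 4, 5

Grundy values for subtraction set {2, 6, 8}:
g(0) = mex{} = 0
g(1) = mex{} = 0
g(2) = mex{0} = 1
g(3) = mex{0} = 1
g(4) = mex{1} = 0
g(5) = mex{1} = 0
g(6) = mex{0} = 1
g(7) = mex{0} = 1
g(8) = mex{0,1} = 2
g(9) = mex{0,1} = 2
g(10) = mex{0,1,2} = 3
g(11) = mex{0,1,2} = 3
g(12) = mex{0,1,3} = 2
The P-positions (g = 0) in 0..12 are 0, 1, 4, 5.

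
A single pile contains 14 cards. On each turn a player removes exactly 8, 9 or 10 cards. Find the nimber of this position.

1

Grundy values for subtraction set {8, 9, 10}:
k:     0  1  2  3  4  5  6  7  8  9 10 11 12 13 14
g(k):  0  0  0  0  0  0  0  0  1  1  1  1  1  1  1
So g(14) = 1.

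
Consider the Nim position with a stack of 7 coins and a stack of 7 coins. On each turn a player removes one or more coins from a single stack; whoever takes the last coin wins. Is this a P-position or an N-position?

P-position

In binary:
  111  (7)
  111  (7)
  ---
  000  (0)
The nim-sum is 0, so this is a P-position: the player to move is in a losing position under optimal play.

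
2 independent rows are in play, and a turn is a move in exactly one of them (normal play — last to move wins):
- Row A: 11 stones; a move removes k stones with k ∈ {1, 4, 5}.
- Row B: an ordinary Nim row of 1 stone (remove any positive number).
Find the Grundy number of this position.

Grundy values for row A (subtraction set {1, 4, 5}):
k:     0  1  2  3  4  5  6  7  8  9 10 11
g(k):  0  1  0  1  2  3  2  3  0  1  0  1
So g(11) = 1.
Row B is a plain Nim row of size 1, so its Grundy value is 1.
By the Sprague-Grundy theorem, the Grundy value of a sum of independent games is the XOR of the component values.
Combined value = 1 XOR 1 = 0.

0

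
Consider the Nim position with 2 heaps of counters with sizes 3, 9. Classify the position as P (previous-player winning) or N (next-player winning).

N-position

Bitwise XOR of the heap sizes:
  0011  (3)
  1001  (9)
  ----
  1010  (10)
The nim-sum is 10 ≠ 0, so this is an N-position: the player to move can win.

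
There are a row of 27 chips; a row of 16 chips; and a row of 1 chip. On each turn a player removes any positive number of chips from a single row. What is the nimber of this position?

In binary:
  11011  (27)
  10000  (16)
  00001  (1)
  -----
  01010  (10)

10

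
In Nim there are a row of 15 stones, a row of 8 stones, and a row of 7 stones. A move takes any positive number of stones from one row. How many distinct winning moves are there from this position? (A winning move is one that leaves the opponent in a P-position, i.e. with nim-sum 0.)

Nim-sum: 15 XOR 8 XOR 7 = 0.
The nim-sum is already 0, so every move leaves a nonzero nim-sum — there are no winning moves.

0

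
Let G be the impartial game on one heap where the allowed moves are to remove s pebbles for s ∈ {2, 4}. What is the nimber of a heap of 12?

0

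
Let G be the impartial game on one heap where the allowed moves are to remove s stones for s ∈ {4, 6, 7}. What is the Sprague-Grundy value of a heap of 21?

2

Compute g(0), g(1), … for moves {4, 6, 7}:
k:     0  1  2  3  4  5  6  7  8  9 10 11 12 13 14 15 16 17 18 19 20 21
g(k):  0  0  0  0  1  1  1  1  2  2  2  0  0  0  0  1  1  1  1  2  2  2
So g(21) = 2.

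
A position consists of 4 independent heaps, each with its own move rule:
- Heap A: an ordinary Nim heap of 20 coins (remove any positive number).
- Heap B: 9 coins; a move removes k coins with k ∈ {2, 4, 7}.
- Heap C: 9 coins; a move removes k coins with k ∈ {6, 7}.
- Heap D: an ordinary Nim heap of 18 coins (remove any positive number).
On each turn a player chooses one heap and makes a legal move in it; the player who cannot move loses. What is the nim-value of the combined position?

7

Heap A is a plain Nim heap of size 20, so its Grundy value is 20.
For heap B, compute g(0), g(1), … with moves {2, 4, 7}:
k:     0  1  2  3  4  5  6  7  8  9
g(k):  0  0  1  1  2  2  0  3  1  0
So g(9) = 0.
Build the Grundy sequence for heap C with g(k) = mex{g(k−s) : s ∈ {6, 7}, s ≤ k}:
k:     0  1  2  3  4  5  6  7  8  9
g(k):  0  0  0  0  0  0  1  1  1  1
So g(9) = 1.
Heap D is a plain Nim heap of size 18, so its Grundy value is 18.
The value of a disjunctive sum is the nim-sum of the parts.
Combined value = 20 XOR 0 XOR 1 XOR 18 = 7.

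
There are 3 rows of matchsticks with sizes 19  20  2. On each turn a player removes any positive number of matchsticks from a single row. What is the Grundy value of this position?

Nim-sum: 19 ⊕ 20 ⊕ 2 = 5.

5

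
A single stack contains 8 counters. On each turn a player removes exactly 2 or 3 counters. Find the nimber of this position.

1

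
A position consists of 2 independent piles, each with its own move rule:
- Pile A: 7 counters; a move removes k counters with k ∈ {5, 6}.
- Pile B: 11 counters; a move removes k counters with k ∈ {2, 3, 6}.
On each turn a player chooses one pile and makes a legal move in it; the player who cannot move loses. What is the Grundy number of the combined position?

0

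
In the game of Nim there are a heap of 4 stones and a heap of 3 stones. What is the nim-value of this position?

7

Compute the nim-sum pairwise:
4 XOR 3 = 7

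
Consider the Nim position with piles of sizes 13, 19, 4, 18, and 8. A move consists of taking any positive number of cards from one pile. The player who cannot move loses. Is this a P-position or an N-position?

Nim-sum: 13 XOR 19 XOR 4 XOR 18 XOR 8 = 0.
The nim-sum is 0, so this is a P-position: the player to move is in a losing position under optimal play.

P-position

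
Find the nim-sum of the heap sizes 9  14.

7

Bitwise XOR of the heap sizes:
  1001  (9)
  1110  (14)
  ----
  0111  (7)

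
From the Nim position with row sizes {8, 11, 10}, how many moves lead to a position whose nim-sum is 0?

3

Nim-sum: 8 ^ 11 ^ 10 = 9.
The overall nim-sum is X = 9. A row of size p has a winning move iff p XOR X < p (reduce it to p XOR X).
  8: 8 XOR 9 = 1 < 8 — winning move (to 1).
  11: 11 XOR 9 = 2 < 11 — winning move (to 2).
  10: 10 XOR 9 = 3 < 10 — winning move (to 3).
That gives 3 winning moves.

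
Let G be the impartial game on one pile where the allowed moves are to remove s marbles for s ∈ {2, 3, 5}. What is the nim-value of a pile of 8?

0

Build the Grundy sequence with g(k) = mex{g(k−s) : s ∈ {2, 3, 5}, s ≤ k}:
k:     0  1  2  3  4  5  6  7  8
g(k):  0  0  1  1  2  2  3  0  0
So g(8) = 0.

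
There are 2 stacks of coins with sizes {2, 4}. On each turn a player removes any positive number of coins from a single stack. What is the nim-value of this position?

6

Bitwise XOR of the heap sizes:
  010  (2)
  100  (4)
  ---
  110  (6)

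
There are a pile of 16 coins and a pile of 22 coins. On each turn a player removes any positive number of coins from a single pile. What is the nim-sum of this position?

Compute the nim-sum pairwise:
16 XOR 22 = 6

6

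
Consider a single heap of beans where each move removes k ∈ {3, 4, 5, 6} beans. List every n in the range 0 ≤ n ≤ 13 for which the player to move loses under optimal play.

0, 1, 2, 9, 10, 11

Build the Grundy sequence with g(k) = mex{g(k−s) : s ∈ {3, 4, 5, 6}, s ≤ k}:
g(0) = mex{} = 0
g(1) = mex{} = 0
g(2) = mex{} = 0
g(3) = mex{0} = 1
g(4) = mex{0} = 1
g(5) = mex{0} = 1
g(6) = mex{0,1} = 2
g(7) = mex{0,1} = 2
g(8) = mex{0,1} = 2
g(9) = mex{1,2} = 0
g(10) = mex{1,2} = 0
g(11) = mex{1,2} = 0
g(12) = mex{0,2} = 1
g(13) = mex{0,2} = 1
The P-positions (g = 0) in 0..13 are 0, 1, 2, 9, 10, 11.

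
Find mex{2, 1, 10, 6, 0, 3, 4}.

The values 0, 1, 2, 3, 4 are all present; 5 is the first non-negative integer missing from the set.

5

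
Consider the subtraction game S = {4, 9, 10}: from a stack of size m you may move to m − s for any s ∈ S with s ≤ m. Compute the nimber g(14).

Build the Grundy sequence with g(k) = mex{g(k−s) : s ∈ {4, 9, 10}, s ≤ k}:
k:     0  1  2  3  4  5  6  7  8  9 10 11 12 13 14
g(k):  0  0  0  0  1  1  1  1  0  2  2  2  1  3  0
So g(14) = 0.

0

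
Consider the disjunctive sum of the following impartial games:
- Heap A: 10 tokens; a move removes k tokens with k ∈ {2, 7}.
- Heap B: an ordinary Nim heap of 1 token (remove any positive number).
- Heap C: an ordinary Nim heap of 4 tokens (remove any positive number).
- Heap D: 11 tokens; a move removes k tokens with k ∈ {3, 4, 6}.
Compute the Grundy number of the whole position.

Grundy values for heap A (subtraction set {2, 7}):
g(0) = mex{} = 0
g(1) = mex{} = 0
g(2) = mex{0} = 1
g(3) = mex{0} = 1
g(4) = mex{1} = 0
g(5) = mex{1} = 0
g(6) = mex{0} = 1
g(7) = mex{0} = 1
g(8) = mex{0,1} = 2
g(9) = mex{1} = 0
g(10) = mex{1,2} = 0
So g(10) = 0.
Heap B is a plain Nim heap of size 1, so its Grundy value is 1.
Heap C is a plain Nim heap of size 4, so its Grundy value is 4.
For heap D, compute g(0), g(1), … with moves {3, 4, 6}:
g(0) = mex{} = 0
g(1) = mex{} = 0
g(2) = mex{} = 0
g(3) = mex{0} = 1
g(4) = mex{0} = 1
g(5) = mex{0} = 1
g(6) = mex{0,1} = 2
g(7) = mex{0,1} = 2
g(8) = mex{0,1} = 2
g(9) = mex{1,2} = 0
g(10) = mex{1,2} = 0
g(11) = mex{1,2} = 0
So g(11) = 0.
By the Sprague-Grundy theorem, the Grundy value of a sum of independent games is the XOR of the component values.
Combined value = 0 ⊕ 1 ⊕ 4 ⊕ 0 = 5.

5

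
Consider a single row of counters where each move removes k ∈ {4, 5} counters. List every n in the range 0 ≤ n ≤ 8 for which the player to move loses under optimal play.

Build the Grundy sequence with g(k) = mex{g(k−s) : s ∈ {4, 5}, s ≤ k}:
g(0) = mex{} = 0
g(1) = mex{} = 0
g(2) = mex{} = 0
g(3) = mex{} = 0
g(4) = mex{0} = 1
g(5) = mex{0} = 1
g(6) = mex{0} = 1
g(7) = mex{0} = 1
g(8) = mex{0,1} = 2
The P-positions (g = 0) in 0..8 are 0, 1, 2, 3.

0, 1, 2, 3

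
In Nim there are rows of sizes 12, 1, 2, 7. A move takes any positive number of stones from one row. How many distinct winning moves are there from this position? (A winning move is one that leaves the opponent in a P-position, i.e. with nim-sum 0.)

Compute the nim-sum pairwise:
12 ⊕ 1 = 13
13 ⊕ 2 = 15
15 ⊕ 7 = 8
The overall nim-sum is X = 8. A row of size p has a winning move iff p XOR X < p (reduce it to p XOR X).
  12: 12 XOR 8 = 4 < 12 — winning move (to 4).
  1: 1 XOR 8 = 9 ≥ 1 — no move.
  2: 2 XOR 8 = 10 ≥ 2 — no move.
  7: 7 XOR 8 = 15 ≥ 7 — no move.
That gives 1 winning move.

1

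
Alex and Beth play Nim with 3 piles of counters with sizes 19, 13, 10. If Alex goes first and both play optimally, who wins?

Alex wins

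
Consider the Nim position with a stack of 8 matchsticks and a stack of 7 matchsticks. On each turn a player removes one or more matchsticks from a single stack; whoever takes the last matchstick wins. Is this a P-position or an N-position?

Bitwise XOR of the heap sizes:
  1000  (8)
  0111  (7)
  ----
  1111  (15)
The nim-sum is 15 ≠ 0, so this is an N-position: the player to move can win.

N-position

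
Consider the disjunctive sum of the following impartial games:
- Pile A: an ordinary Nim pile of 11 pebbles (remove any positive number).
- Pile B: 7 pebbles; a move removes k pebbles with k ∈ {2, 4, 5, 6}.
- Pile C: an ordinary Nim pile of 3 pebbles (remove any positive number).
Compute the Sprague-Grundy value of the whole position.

Pile A is a plain Nim pile of size 11, so its Grundy value is 11.
For pile B, compute g(0), g(1), … with moves {2, 4, 5, 6}:
g(0) = mex{} = 0
g(1) = mex{} = 0
g(2) = mex{0} = 1
g(3) = mex{0} = 1
g(4) = mex{0,1} = 2
g(5) = mex{0,1} = 2
g(6) = mex{0,1,2} = 3
g(7) = mex{0,1,2} = 3
So g(7) = 3.
Pile C is a plain Nim pile of size 3, so its Grundy value is 3.
By the Sprague-Grundy theorem, the Grundy value of a sum of independent games is the XOR of the component values.
Combined value = 11 ⊕ 3 ⊕ 3 = 11.

11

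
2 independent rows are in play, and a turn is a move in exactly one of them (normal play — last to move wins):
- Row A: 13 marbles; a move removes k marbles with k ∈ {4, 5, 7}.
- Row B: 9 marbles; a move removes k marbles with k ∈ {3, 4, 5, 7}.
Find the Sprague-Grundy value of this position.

3

For row A, compute g(0), g(1), … with moves {4, 5, 7}:
g(0) = mex{} = 0
g(1) = mex{} = 0
g(2) = mex{} = 0
g(3) = mex{} = 0
g(4) = mex{0} = 1
g(5) = mex{0} = 1
g(6) = mex{0} = 1
g(7) = mex{0} = 1
g(8) = mex{0,1} = 2
g(9) = mex{0,1} = 2
g(10) = mex{0,1} = 2
g(11) = mex{1} = 0
g(12) = mex{1,2} = 0
g(13) = mex{1,2} = 0
So g(13) = 0.
Build the Grundy sequence for row B with g(k) = mex{g(k−s) : s ∈ {3, 4, 5, 7}, s ≤ k}:
g(0) = mex{} = 0
g(1) = mex{} = 0
g(2) = mex{} = 0
g(3) = mex{0} = 1
g(4) = mex{0} = 1
g(5) = mex{0} = 1
g(6) = mex{0,1} = 2
g(7) = mex{0,1} = 2
g(8) = mex{0,1} = 2
g(9) = mex{0,1,2} = 3
So g(9) = 3.
The value of a disjunctive sum is the nim-sum of the parts.
Combined value = 0 XOR 3 = 3.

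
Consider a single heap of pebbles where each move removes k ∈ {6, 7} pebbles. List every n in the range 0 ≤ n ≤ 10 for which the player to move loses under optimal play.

0, 1, 2, 3, 4, 5

Compute g(0), g(1), … for moves {6, 7}:
g(0) = mex{} = 0
g(1) = mex{} = 0
g(2) = mex{} = 0
g(3) = mex{} = 0
g(4) = mex{} = 0
g(5) = mex{} = 0
g(6) = mex{0} = 1
g(7) = mex{0} = 1
g(8) = mex{0} = 1
g(9) = mex{0} = 1
g(10) = mex{0} = 1
The P-positions (g = 0) in 0..10 are 0, 1, 2, 3, 4, 5.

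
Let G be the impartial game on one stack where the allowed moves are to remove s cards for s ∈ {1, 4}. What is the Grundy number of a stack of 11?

1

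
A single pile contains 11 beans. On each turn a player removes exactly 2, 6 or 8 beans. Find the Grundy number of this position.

3

Compute g(0), g(1), … for moves {2, 6, 8}:
k:     0  1  2  3  4  5  6  7  8  9 10 11
g(k):  0  0  1  1  0  0  1  1  2  2  3  3
So g(11) = 3.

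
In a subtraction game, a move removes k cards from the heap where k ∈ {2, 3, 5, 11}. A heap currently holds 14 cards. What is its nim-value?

Grundy values for subtraction set {2, 3, 5, 11}:
g(0) = mex{} = 0
g(1) = mex{} = 0
g(2) = mex{0} = 1
g(3) = mex{0} = 1
g(4) = mex{0,1} = 2
g(5) = mex{0,1} = 2
g(6) = mex{0,1,2} = 3
g(7) = mex{1,2} = 0
g(8) = mex{1,2,3} = 0
g(9) = mex{0,2,3} = 1
g(10) = mex{0,2} = 1
g(11) = mex{0,1,3} = 2
g(12) = mex{0,1} = 2
g(13) = mex{0,1,2} = 3
g(14) = mex{1,2} = 0
So g(14) = 0.

0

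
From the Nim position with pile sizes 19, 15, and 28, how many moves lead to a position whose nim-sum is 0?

Compute the nim-sum pairwise:
19 ⊕ 15 = 28
28 ⊕ 28 = 0
The nim-sum is already 0, so every move leaves a nonzero nim-sum — there are no winning moves.

0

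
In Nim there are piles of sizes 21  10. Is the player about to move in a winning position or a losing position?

In binary:
  10101  (21)
  01010  (10)
  -----
  11111  (31)
The nim-sum is 31 ≠ 0, so this is an N-position: the player to move can win.

Winning position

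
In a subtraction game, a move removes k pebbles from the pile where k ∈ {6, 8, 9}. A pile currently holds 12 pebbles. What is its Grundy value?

Build the Grundy sequence with g(k) = mex{g(k−s) : s ∈ {6, 8, 9}, s ≤ k}:
k:     0  1  2  3  4  5  6  7  8  9 10 11 12
g(k):  0  0  0  0  0  0  1  1  1  1  1  1  2
So g(12) = 2.

2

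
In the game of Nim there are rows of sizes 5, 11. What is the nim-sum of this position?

Write each in binary and XOR column by column:
  0101  (5)
  1011  (11)
  ----
  1110  (14)

14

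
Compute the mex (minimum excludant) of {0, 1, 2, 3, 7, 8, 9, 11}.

4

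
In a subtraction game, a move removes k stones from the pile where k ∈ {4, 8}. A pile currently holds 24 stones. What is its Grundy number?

Build the Grundy sequence with g(k) = mex{g(k−s) : s ∈ {4, 8}, s ≤ k}:
k:     0  1  2  3  4  5  6  7  8  9 10 11 12 13 14 15 16 17 18 19 20 21 22 23 24
g(k):  0  0  0  0  1  1  1  1  2  2  2  2  0  0  0  0  1  1  1  1  2  2  2  2  0
So g(24) = 0.

0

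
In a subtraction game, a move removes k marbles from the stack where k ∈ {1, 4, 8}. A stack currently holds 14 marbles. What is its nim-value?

0

Build the Grundy sequence with g(k) = mex{g(k−s) : s ∈ {1, 4, 8}, s ≤ k}:
g(0) = mex{} = 0
g(1) = mex{0} = 1
g(2) = mex{1} = 0
g(3) = mex{0} = 1
g(4) = mex{0,1} = 2
g(5) = mex{1,2} = 0
g(6) = mex{0} = 1
g(7) = mex{1} = 0
g(8) = mex{0,2} = 1
g(9) = mex{0,1} = 2
g(10) = mex{0,1,2} = 3
g(11) = mex{0,1,3} = 2
g(12) = mex{1,2} = 0
g(13) = mex{0,2} = 1
g(14) = mex{1,3} = 0
So g(14) = 0.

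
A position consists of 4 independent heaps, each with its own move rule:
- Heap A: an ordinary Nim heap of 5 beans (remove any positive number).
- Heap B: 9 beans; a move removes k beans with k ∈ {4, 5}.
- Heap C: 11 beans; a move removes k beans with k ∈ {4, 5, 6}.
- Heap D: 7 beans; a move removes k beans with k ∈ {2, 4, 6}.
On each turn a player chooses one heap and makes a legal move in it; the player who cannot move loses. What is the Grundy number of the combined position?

6

Heap A is a plain Nim heap of size 5, so its Grundy value is 5.
Build the Grundy sequence for heap B with g(k) = mex{g(k−s) : s ∈ {4, 5}, s ≤ k}:
g(0) = mex{} = 0
g(1) = mex{} = 0
g(2) = mex{} = 0
g(3) = mex{} = 0
g(4) = mex{0} = 1
g(5) = mex{0} = 1
g(6) = mex{0} = 1
g(7) = mex{0} = 1
g(8) = mex{0,1} = 2
g(9) = mex{1} = 0
So g(9) = 0.
For heap C, compute g(0), g(1), … with moves {4, 5, 6}:
g(0) = mex{} = 0
g(1) = mex{} = 0
g(2) = mex{} = 0
g(3) = mex{} = 0
g(4) = mex{0} = 1
g(5) = mex{0} = 1
g(6) = mex{0} = 1
g(7) = mex{0} = 1
g(8) = mex{0,1} = 2
g(9) = mex{0,1} = 2
g(10) = mex{1} = 0
g(11) = mex{1} = 0
So g(11) = 0.
Build the Grundy sequence for heap D with g(k) = mex{g(k−s) : s ∈ {2, 4, 6}, s ≤ k}:
g(0) = mex{} = 0
g(1) = mex{} = 0
g(2) = mex{0} = 1
g(3) = mex{0} = 1
g(4) = mex{0,1} = 2
g(5) = mex{0,1} = 2
g(6) = mex{0,1,2} = 3
g(7) = mex{0,1,2} = 3
So g(7) = 3.
The value of a disjunctive sum is the nim-sum of the parts.
Combined value = 5 XOR 0 XOR 0 XOR 3 = 6.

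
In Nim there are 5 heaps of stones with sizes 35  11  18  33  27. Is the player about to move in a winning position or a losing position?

Losing position

In binary:
  100011  (35)
  001011  (11)
  010010  (18)
  100001  (33)
  011011  (27)
  ------
  000000  (0)
The nim-sum is 0, so this is a P-position: the player to move is in a losing position under optimal play.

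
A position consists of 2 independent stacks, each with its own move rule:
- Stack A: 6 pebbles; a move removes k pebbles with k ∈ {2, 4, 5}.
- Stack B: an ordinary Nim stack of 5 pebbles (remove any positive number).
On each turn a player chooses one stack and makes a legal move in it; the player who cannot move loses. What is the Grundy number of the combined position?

6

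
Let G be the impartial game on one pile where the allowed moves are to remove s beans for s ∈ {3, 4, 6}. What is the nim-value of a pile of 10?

Build the Grundy sequence with g(k) = mex{g(k−s) : s ∈ {3, 4, 6}, s ≤ k}:
k:     0  1  2  3  4  5  6  7  8  9 10
g(k):  0  0  0  1  1  1  2  2  2  0  0
So g(10) = 0.

0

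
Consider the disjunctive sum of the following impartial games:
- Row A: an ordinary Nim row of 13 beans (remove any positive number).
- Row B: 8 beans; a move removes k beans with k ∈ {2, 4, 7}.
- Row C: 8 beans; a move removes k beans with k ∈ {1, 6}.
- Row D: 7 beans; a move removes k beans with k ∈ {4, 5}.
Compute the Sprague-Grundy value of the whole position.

12

Row A is a plain Nim row of size 13, so its Grundy value is 13.
For row B, compute g(0), g(1), … with moves {2, 4, 7}:
k:     0  1  2  3  4  5  6  7  8
g(k):  0  0  1  1  2  2  0  3  1
So g(8) = 1.
Build the Grundy sequence for row C with g(k) = mex{g(k−s) : s ∈ {1, 6}, s ≤ k}:
g(0) = mex{} = 0
g(1) = mex{0} = 1
g(2) = mex{1} = 0
g(3) = mex{0} = 1
g(4) = mex{1} = 0
g(5) = mex{0} = 1
g(6) = mex{0,1} = 2
g(7) = mex{1,2} = 0
g(8) = mex{0} = 1
So g(8) = 1.
Grundy values for row D (subtraction set {4, 5}):
k:     0  1  2  3  4  5  6  7
g(k):  0  0  0  0  1  1  1  1
So g(7) = 1.
By the Sprague-Grundy theorem, the Grundy value of a sum of independent games is the XOR of the component values.
Combined value = 13 XOR 1 XOR 1 XOR 1 = 12.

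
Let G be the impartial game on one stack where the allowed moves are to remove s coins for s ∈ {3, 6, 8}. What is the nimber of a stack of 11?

0

Compute g(0), g(1), … for moves {3, 6, 8}:
g(0) = mex{} = 0
g(1) = mex{} = 0
g(2) = mex{} = 0
g(3) = mex{0} = 1
g(4) = mex{0} = 1
g(5) = mex{0} = 1
g(6) = mex{0,1} = 2
g(7) = mex{0,1} = 2
g(8) = mex{0,1} = 2
g(9) = mex{0,1,2} = 3
g(10) = mex{0,1,2} = 3
g(11) = mex{1,2} = 0
So g(11) = 0.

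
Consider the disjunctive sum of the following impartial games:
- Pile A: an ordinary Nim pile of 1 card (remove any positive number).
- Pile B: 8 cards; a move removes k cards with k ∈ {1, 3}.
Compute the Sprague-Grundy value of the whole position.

1

Pile A is a plain Nim pile of size 1, so its Grundy value is 1.
Grundy values for pile B (subtraction set {1, 3}):
g(0) = mex{} = 0
g(1) = mex{0} = 1
g(2) = mex{1} = 0
g(3) = mex{0} = 1
g(4) = mex{1} = 0
g(5) = mex{0} = 1
g(6) = mex{1} = 0
g(7) = mex{0} = 1
g(8) = mex{1} = 0
So g(8) = 0.
By the Sprague-Grundy theorem, the Grundy value of a sum of independent games is the XOR of the component values.
Combined value = 1 XOR 0 = 1.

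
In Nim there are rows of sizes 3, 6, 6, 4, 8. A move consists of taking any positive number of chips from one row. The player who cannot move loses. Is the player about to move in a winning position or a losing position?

Compute the nim-sum pairwise:
3 ⊕ 6 = 5
5 ⊕ 6 = 3
3 ⊕ 4 = 7
7 ⊕ 8 = 15
The nim-sum is 15 ≠ 0, so this is an N-position: the player to move can win.

Winning position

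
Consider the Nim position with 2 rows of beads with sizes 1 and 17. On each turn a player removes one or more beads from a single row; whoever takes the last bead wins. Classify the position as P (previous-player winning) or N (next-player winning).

N-position

In binary:
  00001  (1)
  10001  (17)
  -----
  10000  (16)
The nim-sum is 16 ≠ 0, so this is an N-position: the player to move can win.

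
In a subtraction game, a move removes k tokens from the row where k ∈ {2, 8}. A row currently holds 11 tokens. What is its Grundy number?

Build the Grundy sequence with g(k) = mex{g(k−s) : s ∈ {2, 8}, s ≤ k}:
g(0) = mex{} = 0
g(1) = mex{} = 0
g(2) = mex{0} = 1
g(3) = mex{0} = 1
g(4) = mex{1} = 0
g(5) = mex{1} = 0
g(6) = mex{0} = 1
g(7) = mex{0} = 1
g(8) = mex{0,1} = 2
g(9) = mex{0,1} = 2
g(10) = mex{1,2} = 0
g(11) = mex{1,2} = 0
So g(11) = 0.

0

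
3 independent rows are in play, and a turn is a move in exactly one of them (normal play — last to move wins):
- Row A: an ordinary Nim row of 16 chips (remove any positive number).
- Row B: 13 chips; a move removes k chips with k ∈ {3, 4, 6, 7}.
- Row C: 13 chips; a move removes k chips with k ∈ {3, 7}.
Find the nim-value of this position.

16

Row A is a plain Nim row of size 16, so its Grundy value is 16.
Grundy values for row B (subtraction set {3, 4, 6, 7}):
g(0) = mex{} = 0
g(1) = mex{} = 0
g(2) = mex{} = 0
g(3) = mex{0} = 1
g(4) = mex{0} = 1
g(5) = mex{0} = 1
g(6) = mex{0,1} = 2
g(7) = mex{0,1} = 2
g(8) = mex{0,1} = 2
g(9) = mex{0,1,2} = 3
g(10) = mex{1,2} = 0
g(11) = mex{1,2} = 0
g(12) = mex{1,2,3} = 0
g(13) = mex{0,2,3} = 1
So g(13) = 1.
Build the Grundy sequence for row C with g(k) = mex{g(k−s) : s ∈ {3, 7}, s ≤ k}:
k:     0  1  2  3  4  5  6  7  8  9 10 11 12 13
g(k):  0  0  0  1  1  1  0  2  2  1  0  0  0  1
So g(13) = 1.
By the Sprague-Grundy theorem, the Grundy value of a sum of independent games is the XOR of the component values.
Combined value = 16 ⊕ 1 ⊕ 1 = 16.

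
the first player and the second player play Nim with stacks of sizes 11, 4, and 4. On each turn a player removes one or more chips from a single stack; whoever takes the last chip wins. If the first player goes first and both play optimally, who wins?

the first player wins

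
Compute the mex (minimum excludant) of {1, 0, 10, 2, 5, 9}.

The values 0, 1, 2 are all present; 3 is the first non-negative integer missing from the set.

3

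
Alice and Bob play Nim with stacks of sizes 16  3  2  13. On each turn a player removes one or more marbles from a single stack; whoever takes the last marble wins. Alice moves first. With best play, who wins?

Write each in binary and XOR column by column:
  10000  (16)
  00011  (3)
  00010  (2)
  01101  (13)
  -----
  11100  (28)
The nim-sum is 28 ≠ 0, so this is an N-position: the player to move can win; Alice has a winning move.

Alice wins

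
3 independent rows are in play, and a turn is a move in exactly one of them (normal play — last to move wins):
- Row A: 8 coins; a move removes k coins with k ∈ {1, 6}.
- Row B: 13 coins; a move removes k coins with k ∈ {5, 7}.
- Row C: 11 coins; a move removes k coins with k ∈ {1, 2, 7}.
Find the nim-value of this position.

For row A, compute g(0), g(1), … with moves {1, 6}:
g(0) = mex{} = 0
g(1) = mex{0} = 1
g(2) = mex{1} = 0
g(3) = mex{0} = 1
g(4) = mex{1} = 0
g(5) = mex{0} = 1
g(6) = mex{0,1} = 2
g(7) = mex{1,2} = 0
g(8) = mex{0} = 1
So g(8) = 1.
Grundy values for row B (subtraction set {5, 7}):
k:     0  1  2  3  4  5  6  7  8  9 10 11 12 13
g(k):  0  0  0  0  0  1  1  1  1  1  2  2  0  0
So g(13) = 0.
For row C, compute g(0), g(1), … with moves {1, 2, 7}:
k:     0  1  2  3  4  5  6  7  8  9 10 11
g(k):  0  1  2  0  1  2  0  1  2  0  1  2
So g(11) = 2.
By the Sprague-Grundy theorem, the Grundy value of a sum of independent games is the XOR of the component values.
Combined value = 1 ⊕ 0 ⊕ 2 = 3.

3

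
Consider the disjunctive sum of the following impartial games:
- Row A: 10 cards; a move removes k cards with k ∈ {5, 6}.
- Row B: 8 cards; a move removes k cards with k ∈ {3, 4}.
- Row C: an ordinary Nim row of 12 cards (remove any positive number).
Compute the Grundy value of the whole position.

14

Grundy values for row A (subtraction set {5, 6}):
g(0) = mex{} = 0
g(1) = mex{} = 0
g(2) = mex{} = 0
g(3) = mex{} = 0
g(4) = mex{} = 0
g(5) = mex{0} = 1
g(6) = mex{0} = 1
g(7) = mex{0} = 1
g(8) = mex{0} = 1
g(9) = mex{0} = 1
g(10) = mex{0,1} = 2
So g(10) = 2.
Grundy values for row B (subtraction set {3, 4}):
g(0) = mex{} = 0
g(1) = mex{} = 0
g(2) = mex{} = 0
g(3) = mex{0} = 1
g(4) = mex{0} = 1
g(5) = mex{0} = 1
g(6) = mex{0,1} = 2
g(7) = mex{1} = 0
g(8) = mex{1} = 0
So g(8) = 0.
Row C is a plain Nim row of size 12, so its Grundy value is 12.
By the Sprague-Grundy theorem, the Grundy value of a sum of independent games is the XOR of the component values.
Combined value = 2 ⊕ 0 ⊕ 12 = 14.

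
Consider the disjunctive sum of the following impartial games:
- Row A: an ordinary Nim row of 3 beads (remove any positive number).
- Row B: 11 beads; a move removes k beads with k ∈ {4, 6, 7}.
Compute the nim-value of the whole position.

3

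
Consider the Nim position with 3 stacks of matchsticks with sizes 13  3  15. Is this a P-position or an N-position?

N-position

Nim-sum: 13 XOR 3 XOR 15 = 1.
The nim-sum is 1 ≠ 0, so this is an N-position: the player to move can win.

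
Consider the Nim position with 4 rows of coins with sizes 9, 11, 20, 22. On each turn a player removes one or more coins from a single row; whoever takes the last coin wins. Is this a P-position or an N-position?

P-position

Compute the nim-sum pairwise:
9 ⊕ 11 = 2
2 ⊕ 20 = 22
22 ⊕ 22 = 0
The nim-sum is 0, so this is a P-position: the player to move is in a losing position under optimal play.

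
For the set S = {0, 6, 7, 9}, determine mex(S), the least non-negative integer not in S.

1

0 is in the set but 1 is not, so the mex is 1.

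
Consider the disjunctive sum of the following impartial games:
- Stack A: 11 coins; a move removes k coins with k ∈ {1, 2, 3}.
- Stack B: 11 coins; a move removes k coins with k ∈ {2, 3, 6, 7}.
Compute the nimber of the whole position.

2

Build the Grundy sequence for stack A with g(k) = mex{g(k−s) : s ∈ {1, 2, 3}, s ≤ k}:
g(0) = mex{} = 0
g(1) = mex{0} = 1
g(2) = mex{0,1} = 2
g(3) = mex{0,1,2} = 3
g(4) = mex{1,2,3} = 0
g(5) = mex{0,2,3} = 1
g(6) = mex{0,1,3} = 2
g(7) = mex{0,1,2} = 3
g(8) = mex{1,2,3} = 0
g(9) = mex{0,2,3} = 1
g(10) = mex{0,1,3} = 2
g(11) = mex{0,1,2} = 3
So g(11) = 3.
Grundy values for stack B (subtraction set {2, 3, 6, 7}):
g(0) = mex{} = 0
g(1) = mex{} = 0
g(2) = mex{0} = 1
g(3) = mex{0} = 1
g(4) = mex{0,1} = 2
g(5) = mex{1} = 0
g(6) = mex{0,1,2} = 3
g(7) = mex{0,2} = 1
g(8) = mex{0,1,3} = 2
g(9) = mex{1,3} = 0
g(10) = mex{1,2} = 0
g(11) = mex{0,2} = 1
So g(11) = 1.
The value of a disjunctive sum is the nim-sum of the parts.
Combined value = 3 XOR 1 = 2.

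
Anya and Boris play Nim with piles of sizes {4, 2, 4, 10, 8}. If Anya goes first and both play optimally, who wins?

Boris wins

Compute the nim-sum pairwise:
4 ^ 2 = 6
6 ^ 4 = 2
2 ^ 10 = 8
8 ^ 8 = 0
The nim-sum is 0, so this is a P-position: the player to move is in a losing position under optimal play; Anya is about to move from it and so loses — Boris wins.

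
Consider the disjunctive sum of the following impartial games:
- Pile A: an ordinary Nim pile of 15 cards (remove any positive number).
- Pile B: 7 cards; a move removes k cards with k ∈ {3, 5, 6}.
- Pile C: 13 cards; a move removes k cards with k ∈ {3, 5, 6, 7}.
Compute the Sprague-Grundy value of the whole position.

Pile A is a plain Nim pile of size 15, so its Grundy value is 15.
Grundy values for pile B (subtraction set {3, 5, 6}):
g(0) = mex{} = 0
g(1) = mex{} = 0
g(2) = mex{} = 0
g(3) = mex{0} = 1
g(4) = mex{0} = 1
g(5) = mex{0} = 1
g(6) = mex{0,1} = 2
g(7) = mex{0,1} = 2
So g(7) = 2.
Build the Grundy sequence for pile C with g(k) = mex{g(k−s) : s ∈ {3, 5, 6, 7}, s ≤ k}:
g(0) = mex{} = 0
g(1) = mex{} = 0
g(2) = mex{} = 0
g(3) = mex{0} = 1
g(4) = mex{0} = 1
g(5) = mex{0} = 1
g(6) = mex{0,1} = 2
g(7) = mex{0,1} = 2
g(8) = mex{0,1} = 2
g(9) = mex{0,1,2} = 3
g(10) = mex{1,2} = 0
g(11) = mex{1,2} = 0
g(12) = mex{1,2,3} = 0
g(13) = mex{0,2} = 1
So g(13) = 1.
The value of a disjunctive sum is the nim-sum of the parts.
Combined value = 15 ⊕ 2 ⊕ 1 = 12.

12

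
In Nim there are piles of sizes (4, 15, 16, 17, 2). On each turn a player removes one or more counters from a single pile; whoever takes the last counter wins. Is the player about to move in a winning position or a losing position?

Nim-sum: 4 ⊕ 15 ⊕ 16 ⊕ 17 ⊕ 2 = 8.
The nim-sum is 8 ≠ 0, so this is an N-position: the player to move can win.

Winning position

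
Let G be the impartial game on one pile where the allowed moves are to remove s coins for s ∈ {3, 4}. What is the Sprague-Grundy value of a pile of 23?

Grundy values for subtraction set {3, 4}:
k:     0  1  2  3  4  5  6  7  8  9 10 11 12 13 14 15 16 17 18 19 20 21 22 23
g(k):  0  0  0  1  1  1  2  0  0  0  1  1  1  2  0  0  0  1  1  1  2  0  0  0
So g(23) = 0.

0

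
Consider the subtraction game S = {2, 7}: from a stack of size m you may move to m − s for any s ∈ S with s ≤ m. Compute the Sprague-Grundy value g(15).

1

Build the Grundy sequence with g(k) = mex{g(k−s) : s ∈ {2, 7}, s ≤ k}:
k:     0  1  2  3  4  5  6  7  8  9 10 11 12 13 14 15
g(k):  0  0  1  1  0  0  1  1  2  0  0  1  1  0  0  1
So g(15) = 1.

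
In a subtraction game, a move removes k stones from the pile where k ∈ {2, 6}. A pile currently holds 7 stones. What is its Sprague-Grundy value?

Build the Grundy sequence with g(k) = mex{g(k−s) : s ∈ {2, 6}, s ≤ k}:
k:     0  1  2  3  4  5  6  7
g(k):  0  0  1  1  0  0  1  1
So g(7) = 1.

1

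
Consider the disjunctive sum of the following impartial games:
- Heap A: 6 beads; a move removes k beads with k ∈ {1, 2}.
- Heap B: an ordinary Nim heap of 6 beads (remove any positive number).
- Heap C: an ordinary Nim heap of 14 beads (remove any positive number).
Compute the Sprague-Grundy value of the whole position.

8

For heap A, compute g(0), g(1), … with moves {1, 2}:
k:     0  1  2  3  4  5  6
g(k):  0  1  2  0  1  2  0
So g(6) = 0.
Heap B is a plain Nim heap of size 6, so its Grundy value is 6.
Heap C is a plain Nim heap of size 14, so its Grundy value is 14.
By the Sprague-Grundy theorem, the Grundy value of a sum of independent games is the XOR of the component values.
Combined value = 0 ⊕ 6 ⊕ 14 = 8.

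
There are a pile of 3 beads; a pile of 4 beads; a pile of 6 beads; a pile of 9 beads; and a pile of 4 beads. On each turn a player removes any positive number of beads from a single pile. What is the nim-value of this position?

Nim-sum: 3 XOR 4 XOR 6 XOR 9 XOR 4 = 12.

12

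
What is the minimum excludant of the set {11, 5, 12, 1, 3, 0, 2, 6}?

4

The values 0, 1, 2, 3 are all present; 4 is the first non-negative integer missing from the set.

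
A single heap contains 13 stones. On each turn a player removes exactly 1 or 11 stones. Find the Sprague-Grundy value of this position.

Build the Grundy sequence with g(k) = mex{g(k−s) : s ∈ {1, 11}, s ≤ k}:
k:     0  1  2  3  4  5  6  7  8  9 10 11 12 13
g(k):  0  1  0  1  0  1  0  1  0  1  0  1  0  1
So g(13) = 1.

1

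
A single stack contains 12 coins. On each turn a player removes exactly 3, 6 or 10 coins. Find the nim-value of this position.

Grundy values for subtraction set {3, 6, 10}:
k:     0  1  2  3  4  5  6  7  8  9 10 11 12
g(k):  0  0  0  1  1  1  2  2  2  0  3  3  1
So g(12) = 1.

1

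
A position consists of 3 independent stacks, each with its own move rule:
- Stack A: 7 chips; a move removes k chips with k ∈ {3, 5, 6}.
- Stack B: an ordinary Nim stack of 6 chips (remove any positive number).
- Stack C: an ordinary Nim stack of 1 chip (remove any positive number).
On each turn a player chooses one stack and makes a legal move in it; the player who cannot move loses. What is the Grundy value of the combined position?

Build the Grundy sequence for stack A with g(k) = mex{g(k−s) : s ∈ {3, 5, 6}, s ≤ k}:
k:     0  1  2  3  4  5  6  7
g(k):  0  0  0  1  1  1  2  2
So g(7) = 2.
Stack B is a plain Nim stack of size 6, so its Grundy value is 6.
Stack C is a plain Nim stack of size 1, so its Grundy value is 1.
By the Sprague-Grundy theorem, the Grundy value of a sum of independent games is the XOR of the component values.
Combined value = 2 XOR 6 XOR 1 = 5.

5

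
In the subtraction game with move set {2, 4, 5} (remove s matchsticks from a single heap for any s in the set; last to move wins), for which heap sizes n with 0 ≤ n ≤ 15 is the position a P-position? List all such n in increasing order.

Compute g(0), g(1), … for moves {2, 4, 5}:
k:     0  1  2  3  4  5  6  7  8  9 10 11 12 13 14 15
g(k):  0  0  1  1  2  2  3  0  0  1  1  2  2  3  0  0
The P-positions (g = 0) in 0..15 are 0, 1, 7, 8, 14, 15.

0, 1, 7, 8, 14, 15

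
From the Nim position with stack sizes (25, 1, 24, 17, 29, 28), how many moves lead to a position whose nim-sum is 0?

5

Compute the nim-sum pairwise:
25 XOR 1 = 24
24 XOR 24 = 0
0 XOR 17 = 17
17 XOR 29 = 12
12 XOR 28 = 16
The overall nim-sum is X = 16. A stack of size p has a winning move iff p XOR X < p (reduce it to p XOR X).
  25: 25 XOR 16 = 9 < 25 — winning move (to 9).
  1: 1 XOR 16 = 17 ≥ 1 — no move.
  24: 24 XOR 16 = 8 < 24 — winning move (to 8).
  17: 17 XOR 16 = 1 < 17 — winning move (to 1).
  29: 29 XOR 16 = 13 < 29 — winning move (to 13).
  28: 28 XOR 16 = 12 < 28 — winning move (to 12).
That gives 5 winning moves.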